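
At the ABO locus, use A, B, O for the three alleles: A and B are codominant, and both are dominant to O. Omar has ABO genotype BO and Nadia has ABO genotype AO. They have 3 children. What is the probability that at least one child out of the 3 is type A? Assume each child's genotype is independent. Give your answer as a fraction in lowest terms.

ABO cross BO × AO → 1/4 O, 1/4 A, 1/4 B, 1/4 AB.
So P(type A) = 1/4 per child.
P(none) = (3/4)^3 = 27/64; P(at least one) = 1 − 27/64 = 37/64.

37/64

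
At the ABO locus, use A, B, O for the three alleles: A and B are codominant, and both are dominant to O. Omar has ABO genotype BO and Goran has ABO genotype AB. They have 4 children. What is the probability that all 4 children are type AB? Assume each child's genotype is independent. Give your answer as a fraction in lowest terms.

ABO cross BO × AB → 1/4 A, 1/2 B, 1/4 AB.
So P(type AB) = 1/4 per child.
All 4 independent: (1/4)^4 = 1/256.

1/256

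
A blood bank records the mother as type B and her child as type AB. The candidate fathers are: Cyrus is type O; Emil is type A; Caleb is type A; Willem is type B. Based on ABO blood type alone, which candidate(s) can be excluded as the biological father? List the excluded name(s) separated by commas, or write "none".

Cyrus, Willem

A candidate is excluded only if no genotype consistent with his phenotype could produce a type AB child with a type B mother.
Cyrus (type O): no genotype consistent with that phenotype can produce a type-AB child with a type-B mother.
Willem (type B): no genotype consistent with that phenotype can produce a type-AB child with a type-B mother.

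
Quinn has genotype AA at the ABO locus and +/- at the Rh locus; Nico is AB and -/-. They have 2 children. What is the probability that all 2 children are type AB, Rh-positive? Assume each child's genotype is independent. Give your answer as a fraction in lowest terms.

1/16

ABO cross AA × AB → 1/2 A, 1/2 AB.
Rh cross +/- × -/- → 1/2 Rh+, 1/2 Rh-; so P(type AB, Rh-positive) = 1/2 × 1/2 = 1/4 per child.
All 2 independent: (1/4)^2 = 1/16.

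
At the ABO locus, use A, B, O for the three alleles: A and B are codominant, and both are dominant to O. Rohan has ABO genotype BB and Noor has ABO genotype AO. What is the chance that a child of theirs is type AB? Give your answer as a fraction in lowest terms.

ABO cross BB × AO → offspring phenotypes: 1/2 B, 1/2 AB.
So P(type AB) = 1/2.

1/2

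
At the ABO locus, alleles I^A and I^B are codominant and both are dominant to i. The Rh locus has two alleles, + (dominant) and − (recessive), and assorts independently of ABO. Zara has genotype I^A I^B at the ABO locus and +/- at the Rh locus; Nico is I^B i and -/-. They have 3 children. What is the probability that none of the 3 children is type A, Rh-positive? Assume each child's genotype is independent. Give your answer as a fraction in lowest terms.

ABO cross I^A I^B × I^B i → 1/4 A, 1/2 B, 1/4 AB.
Rh cross +/- × -/- → 1/2 Rh+, 1/2 Rh-; so P(type A, Rh-positive) = 1/4 × 1/2 = 1/8 per child.
P(not type A, Rh-positive) = 7/8 for one child; (7/8)^3 = 343/512.

343/512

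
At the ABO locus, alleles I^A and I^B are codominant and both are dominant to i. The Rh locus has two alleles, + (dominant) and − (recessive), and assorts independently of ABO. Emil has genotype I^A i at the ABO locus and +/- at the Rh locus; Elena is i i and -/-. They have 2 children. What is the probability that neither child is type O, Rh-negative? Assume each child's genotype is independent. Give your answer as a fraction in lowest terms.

ABO cross I^A i × i i → 1/2 O, 1/2 A.
Rh cross +/- × -/- → 1/2 Rh+, 1/2 Rh-; so P(type O, Rh-negative) = 1/2 × 1/2 = 1/4 per child.
P(not type O, Rh-negative) = 3/4 for one child; (3/4)^2 = 9/16.

9/16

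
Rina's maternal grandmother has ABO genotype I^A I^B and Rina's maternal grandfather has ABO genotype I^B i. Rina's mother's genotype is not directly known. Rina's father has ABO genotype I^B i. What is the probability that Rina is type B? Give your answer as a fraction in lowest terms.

5/8

Rina's mother's ABO genotype from I^A I^B × I^B i: 1/4 I^A I^B, 1/4 I^A i, 1/4 I^B I^B, 1/4 I^B i.
Crossing each possibility with the father I^B i and summing P(type B): 1/4·1/2 + 1/4·1/4 + 1/4·1 + 1/4·3/4 = 5/8.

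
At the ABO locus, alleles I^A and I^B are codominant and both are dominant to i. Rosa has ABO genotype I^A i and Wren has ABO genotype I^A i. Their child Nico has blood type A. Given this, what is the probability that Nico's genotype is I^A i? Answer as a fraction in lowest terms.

2/3

Cross I^A i × I^A i → 1/4 I^A I^A, 1/2 I^A i, 1/4 i i.
Type-A genotypes among offspring: I^A I^A (1/4), I^A i (1/2); total 3/4.
P(I^A i | type A) = (1/2) / (3/4) = 2/3.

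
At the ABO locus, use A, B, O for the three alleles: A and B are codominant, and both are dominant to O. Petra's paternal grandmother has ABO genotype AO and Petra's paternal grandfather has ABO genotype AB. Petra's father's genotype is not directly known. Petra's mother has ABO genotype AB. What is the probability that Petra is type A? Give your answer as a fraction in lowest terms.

Petra's father's ABO genotype from AO × AB: 1/4 AA, 1/4 AB, 1/4 AO, 1/4 BO.
Crossing each possibility with the mother AB and summing P(type A): 1/4·1/2 + 1/4·1/4 + 1/4·1/2 + 1/4·1/4 = 3/8.

3/8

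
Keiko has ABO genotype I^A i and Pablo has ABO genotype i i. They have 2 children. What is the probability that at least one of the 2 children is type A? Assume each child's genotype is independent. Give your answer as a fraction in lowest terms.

3/4

ABO cross I^A i × i i → 1/2 O, 1/2 A.
So P(type A) = 1/2 per child.
P(none) = (1/2)^2 = 1/4; P(at least one) = 1 − 1/4 = 3/4.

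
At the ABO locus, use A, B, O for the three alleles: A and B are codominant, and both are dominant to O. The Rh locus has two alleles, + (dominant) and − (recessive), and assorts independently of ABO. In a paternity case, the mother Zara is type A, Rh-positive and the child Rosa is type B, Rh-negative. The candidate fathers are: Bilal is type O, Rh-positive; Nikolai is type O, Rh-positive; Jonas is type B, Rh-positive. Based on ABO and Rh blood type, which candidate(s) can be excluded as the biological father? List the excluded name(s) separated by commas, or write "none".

Bilal, Nikolai

A candidate is excluded only if no genotype consistent with his phenotype could produce a type B, Rh-negative child with a type A, Rh-positive mother.
Bilal (type O, Rh+): no genotype consistent with that phenotype can produce a type-B Rh- child with a type-A mother.
Nikolai (type O, Rh+): no genotype consistent with that phenotype can produce a type-B Rh- child with a type-A mother.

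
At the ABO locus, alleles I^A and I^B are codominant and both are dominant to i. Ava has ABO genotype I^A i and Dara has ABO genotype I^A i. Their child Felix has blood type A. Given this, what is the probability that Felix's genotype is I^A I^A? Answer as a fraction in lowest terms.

Cross I^A i × I^A i → 1/4 I^A I^A, 1/2 I^A i, 1/4 i i.
Type-A genotypes among offspring: I^A I^A (1/4), I^A i (1/2); total 3/4.
P(I^A I^A | type A) = (1/4) / (3/4) = 1/3.

1/3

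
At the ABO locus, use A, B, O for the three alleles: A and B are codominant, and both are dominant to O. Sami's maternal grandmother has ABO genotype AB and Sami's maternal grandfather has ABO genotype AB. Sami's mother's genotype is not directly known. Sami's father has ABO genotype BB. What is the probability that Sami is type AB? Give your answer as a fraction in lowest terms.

1/2

Sami's mother's ABO genotype from AB × AB: 1/4 AA, 1/2 AB, 1/4 BB.
Crossing each possibility with the father BB and summing P(type AB): 1/4·1 + 1/2·1/2 + 1/4·0 = 1/2.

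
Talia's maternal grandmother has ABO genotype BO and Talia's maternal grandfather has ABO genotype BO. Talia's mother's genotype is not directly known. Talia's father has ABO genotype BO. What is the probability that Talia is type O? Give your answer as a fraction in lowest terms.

Talia's mother's ABO genotype from BO × BO: 1/4 BB, 1/2 BO, 1/4 OO.
Crossing each possibility with the father BO and summing P(type O): 1/4·0 + 1/2·1/4 + 1/4·1/2 = 1/4.

1/4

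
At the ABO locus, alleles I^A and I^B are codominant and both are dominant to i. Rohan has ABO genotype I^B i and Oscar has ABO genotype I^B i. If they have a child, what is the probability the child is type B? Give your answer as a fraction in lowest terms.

3/4

ABO cross I^B i × I^B i → offspring phenotypes: 1/4 O, 3/4 B.
So P(type B) = 3/4.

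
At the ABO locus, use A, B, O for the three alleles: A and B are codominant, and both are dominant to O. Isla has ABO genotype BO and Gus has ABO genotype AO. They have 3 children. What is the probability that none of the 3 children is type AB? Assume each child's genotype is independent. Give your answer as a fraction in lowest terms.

27/64

ABO cross BO × AO → 1/4 O, 1/4 A, 1/4 B, 1/4 AB.
So P(type AB) = 1/4 per child.
P(not type AB) = 3/4 for one child; (3/4)^3 = 27/64.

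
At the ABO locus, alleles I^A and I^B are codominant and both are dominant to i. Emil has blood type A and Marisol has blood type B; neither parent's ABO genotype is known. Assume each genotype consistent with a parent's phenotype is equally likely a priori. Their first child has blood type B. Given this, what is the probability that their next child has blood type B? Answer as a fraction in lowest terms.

5/12

Possible genotypes: Emil ∈ {I^A I^A, I^A i}; Marisol ∈ {I^B I^B, I^B i}.
Weight each parental genotype pair by prior × P(type-B child):
  I^A i × I^B I^B: posterior weight 2/3; P(next child type B) = 1/2.
  I^A i × I^B i: posterior weight 1/3; P(next child type B) = 1/4.
Weighted sum = 5/12.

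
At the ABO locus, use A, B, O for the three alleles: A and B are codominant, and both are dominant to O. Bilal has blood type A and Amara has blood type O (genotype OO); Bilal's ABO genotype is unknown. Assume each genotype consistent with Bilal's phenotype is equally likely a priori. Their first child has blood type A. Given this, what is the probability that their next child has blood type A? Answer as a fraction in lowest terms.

5/6

Possible genotypes: Bilal ∈ {AA, AO}; Amara ∈ {OO}.
Weight each parental genotype pair by prior × P(type-A child):
  AA × OO: posterior weight 2/3; P(next child type A) = 1.
  AO × OO: posterior weight 1/3; P(next child type A) = 1/2.
Weighted sum = 5/6.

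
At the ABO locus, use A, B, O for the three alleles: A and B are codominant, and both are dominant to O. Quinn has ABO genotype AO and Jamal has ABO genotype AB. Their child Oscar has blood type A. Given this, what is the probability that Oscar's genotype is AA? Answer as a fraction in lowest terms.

1/2

Cross AO × AB → 1/4 AA, 1/4 AB, 1/4 AO, 1/4 BO.
Type-A genotypes among offspring: AA (1/4), AO (1/4); total 1/2.
P(AA | type A) = (1/4) / (1/2) = 1/2.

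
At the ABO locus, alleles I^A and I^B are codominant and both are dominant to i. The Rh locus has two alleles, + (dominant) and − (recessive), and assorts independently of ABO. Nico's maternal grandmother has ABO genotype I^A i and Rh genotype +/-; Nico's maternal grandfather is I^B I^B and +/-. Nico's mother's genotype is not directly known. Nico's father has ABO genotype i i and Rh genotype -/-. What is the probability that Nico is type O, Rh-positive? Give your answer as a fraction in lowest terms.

Nico's mother's ABO genotype from I^A i × I^B I^B: 1/2 I^A I^B, 1/2 I^B i.
Crossing each possibility with the father i i and summing P(type O): 1/2·0 + 1/2·1/2 = 1/4.
Similarly for Rh via the mother's Rh distribution: P(Rh+) = 1/2.
Independent loci: 1/4 × 1/2 = 1/8.

1/8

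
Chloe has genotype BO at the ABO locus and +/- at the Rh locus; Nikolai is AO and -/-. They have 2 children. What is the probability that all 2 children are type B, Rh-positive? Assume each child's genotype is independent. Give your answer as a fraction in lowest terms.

1/64

ABO cross BO × AO → 1/4 O, 1/4 A, 1/4 B, 1/4 AB.
Rh cross +/- × -/- → 1/2 Rh+, 1/2 Rh-; so P(type B, Rh-positive) = 1/4 × 1/2 = 1/8 per child.
All 2 independent: (1/8)^2 = 1/64.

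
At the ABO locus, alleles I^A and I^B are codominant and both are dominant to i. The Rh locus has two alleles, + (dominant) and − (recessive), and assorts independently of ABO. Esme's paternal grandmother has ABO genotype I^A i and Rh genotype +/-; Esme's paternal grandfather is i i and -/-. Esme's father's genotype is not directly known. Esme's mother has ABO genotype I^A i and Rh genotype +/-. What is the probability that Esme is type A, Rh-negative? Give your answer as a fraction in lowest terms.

Esme's father's ABO genotype from I^A i × i i: 1/2 I^A i, 1/2 i i.
Crossing each possibility with the mother I^A i and summing P(type A): 1/2·3/4 + 1/2·1/2 = 5/8.
Similarly for Rh via the father's Rh distribution: P(Rh-) = 3/8.
Independent loci: 5/8 × 3/8 = 15/64.

15/64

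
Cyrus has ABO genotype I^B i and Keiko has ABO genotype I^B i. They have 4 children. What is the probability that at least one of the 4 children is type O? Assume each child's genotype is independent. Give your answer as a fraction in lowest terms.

175/256

ABO cross I^B i × I^B i → 1/4 O, 3/4 B.
So P(type O) = 1/4 per child.
P(none) = (3/4)^4 = 81/256; P(at least one) = 1 − 81/256 = 175/256.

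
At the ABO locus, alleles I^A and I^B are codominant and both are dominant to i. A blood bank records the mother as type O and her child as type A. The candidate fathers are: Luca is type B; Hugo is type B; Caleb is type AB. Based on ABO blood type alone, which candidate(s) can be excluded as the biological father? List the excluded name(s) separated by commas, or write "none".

Luca, Hugo

A candidate is excluded only if no genotype consistent with his phenotype could produce a type A child with a type O mother.
Luca (type B): no genotype consistent with that phenotype can produce a type-A child with a type-O mother.
Hugo (type B): no genotype consistent with that phenotype can produce a type-A child with a type-O mother.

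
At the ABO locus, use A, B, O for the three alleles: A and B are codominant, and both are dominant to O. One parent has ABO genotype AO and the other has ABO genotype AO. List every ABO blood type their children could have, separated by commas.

Gametes from AO × AO give offspring ABO genotypes AA, AO, OO, i.e. phenotypes O, A.

O, A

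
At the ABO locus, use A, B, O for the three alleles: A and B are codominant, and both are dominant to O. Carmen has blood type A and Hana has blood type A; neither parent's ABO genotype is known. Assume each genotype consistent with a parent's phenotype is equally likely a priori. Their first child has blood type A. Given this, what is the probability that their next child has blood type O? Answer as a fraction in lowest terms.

Possible genotypes: Carmen ∈ {AA, AO}; Hana ∈ {AA, AO}.
Weight each parental genotype pair by prior × P(type-A child):
  AA × AA: posterior weight 4/15; P(next child type O) = 0.
  AA × AO: posterior weight 4/15; P(next child type O) = 0.
  AO × AA: posterior weight 4/15; P(next child type O) = 0.
  AO × AO: posterior weight 1/5; P(next child type O) = 1/4.
Weighted sum = 1/20.

1/20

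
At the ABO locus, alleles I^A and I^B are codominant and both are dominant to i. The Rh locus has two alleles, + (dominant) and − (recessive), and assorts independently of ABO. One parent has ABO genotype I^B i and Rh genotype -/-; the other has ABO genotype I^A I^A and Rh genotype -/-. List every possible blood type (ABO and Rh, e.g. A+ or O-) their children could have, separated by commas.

A-, AB-

Gametes from I^B i × I^A I^A give offspring ABO genotypes I^A I^B, I^A i, i.e. phenotypes A, AB.
Rh cross -/- × -/- → phenotypes Rh-.
Combining independently: A-, AB-.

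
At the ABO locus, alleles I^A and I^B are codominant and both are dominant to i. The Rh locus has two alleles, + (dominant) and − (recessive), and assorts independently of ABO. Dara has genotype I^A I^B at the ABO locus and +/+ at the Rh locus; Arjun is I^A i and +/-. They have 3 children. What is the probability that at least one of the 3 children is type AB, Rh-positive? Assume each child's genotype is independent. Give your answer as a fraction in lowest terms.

ABO cross I^A I^B × I^A i → 1/2 A, 1/4 B, 1/4 AB.
Rh cross +/+ × +/- → 1 Rh+; so P(type AB, Rh-positive) = 1/4 × 1 = 1/4 per child.
P(none) = (3/4)^3 = 27/64; P(at least one) = 1 − 27/64 = 37/64.

37/64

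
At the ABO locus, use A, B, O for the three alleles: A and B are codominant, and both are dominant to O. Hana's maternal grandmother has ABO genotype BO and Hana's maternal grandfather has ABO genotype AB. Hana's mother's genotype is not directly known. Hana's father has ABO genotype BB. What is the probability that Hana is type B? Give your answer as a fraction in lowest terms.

3/4

Hana's mother's ABO genotype from BO × AB: 1/4 AB, 1/4 AO, 1/4 BB, 1/4 BO.
Crossing each possibility with the father BB and summing P(type B): 1/4·1/2 + 1/4·1/2 + 1/4·1 + 1/4·1 = 3/4.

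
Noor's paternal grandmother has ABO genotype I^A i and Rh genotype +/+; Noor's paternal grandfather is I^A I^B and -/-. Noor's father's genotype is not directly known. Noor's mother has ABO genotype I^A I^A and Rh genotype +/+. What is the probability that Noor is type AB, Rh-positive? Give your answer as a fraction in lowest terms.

1/4

Noor's father's ABO genotype from I^A i × I^A I^B: 1/4 I^A I^A, 1/4 I^A I^B, 1/4 I^A i, 1/4 I^B i.
Crossing each possibility with the mother I^A I^A and summing P(type AB): 1/4·0 + 1/4·1/2 + 1/4·0 + 1/4·1/2 = 1/4.
Similarly for Rh via the father's Rh distribution: P(Rh+) = 1.
Independent loci: 1/4 × 1 = 1/4.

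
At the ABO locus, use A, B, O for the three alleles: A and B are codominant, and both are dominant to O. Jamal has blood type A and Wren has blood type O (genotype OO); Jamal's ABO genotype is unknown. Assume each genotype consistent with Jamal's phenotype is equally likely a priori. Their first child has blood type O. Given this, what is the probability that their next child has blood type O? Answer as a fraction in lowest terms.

Possible genotypes: Jamal ∈ {AA, AO}; Wren ∈ {OO}.
Weight each parental genotype pair by prior × P(type-O child):
  AO × OO: posterior weight 1; P(next child type O) = 1/2.
Weighted sum = 1/2.

1/2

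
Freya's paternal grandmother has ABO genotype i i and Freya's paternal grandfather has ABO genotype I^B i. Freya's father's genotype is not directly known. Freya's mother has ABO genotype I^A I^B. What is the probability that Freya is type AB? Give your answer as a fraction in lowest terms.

Freya's father's ABO genotype from i i × I^B i: 1/2 I^B i, 1/2 i i.
Crossing each possibility with the mother I^A I^B and summing P(type AB): 1/2·1/4 + 1/2·0 = 1/8.

1/8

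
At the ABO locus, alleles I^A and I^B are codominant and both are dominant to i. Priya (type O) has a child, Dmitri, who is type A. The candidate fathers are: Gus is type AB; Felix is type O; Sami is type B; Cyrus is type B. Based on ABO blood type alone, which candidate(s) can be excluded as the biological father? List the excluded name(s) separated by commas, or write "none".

A candidate is excluded only if no genotype consistent with his phenotype could produce a type A child with a type O mother.
Felix (type O): no genotype consistent with that phenotype can produce a type-A child with a type-O mother.
Sami (type B): no genotype consistent with that phenotype can produce a type-A child with a type-O mother.
Cyrus (type B): no genotype consistent with that phenotype can produce a type-A child with a type-O mother.

Felix, Sami, Cyrus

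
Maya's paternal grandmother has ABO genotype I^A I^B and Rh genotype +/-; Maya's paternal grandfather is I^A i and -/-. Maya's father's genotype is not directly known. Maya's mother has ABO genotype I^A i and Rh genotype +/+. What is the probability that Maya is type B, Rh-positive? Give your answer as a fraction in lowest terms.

1/8

Maya's father's ABO genotype from I^A I^B × I^A i: 1/4 I^A I^A, 1/4 I^A I^B, 1/4 I^A i, 1/4 I^B i.
Crossing each possibility with the mother I^A i and summing P(type B): 1/4·0 + 1/4·1/4 + 1/4·0 + 1/4·1/4 = 1/8.
Similarly for Rh via the father's Rh distribution: P(Rh+) = 1.
Independent loci: 1/8 × 1 = 1/8.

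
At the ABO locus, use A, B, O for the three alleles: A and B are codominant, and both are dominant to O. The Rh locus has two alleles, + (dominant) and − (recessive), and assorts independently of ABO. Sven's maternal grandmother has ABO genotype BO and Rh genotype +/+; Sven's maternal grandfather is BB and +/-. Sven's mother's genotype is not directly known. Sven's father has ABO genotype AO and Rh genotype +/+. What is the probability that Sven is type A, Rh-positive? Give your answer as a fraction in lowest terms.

1/8

Sven's mother's ABO genotype from BO × BB: 1/2 BB, 1/2 BO.
Crossing each possibility with the father AO and summing P(type A): 1/2·0 + 1/2·1/4 = 1/8.
Similarly for Rh via the mother's Rh distribution: P(Rh+) = 1.
Independent loci: 1/8 × 1 = 1/8.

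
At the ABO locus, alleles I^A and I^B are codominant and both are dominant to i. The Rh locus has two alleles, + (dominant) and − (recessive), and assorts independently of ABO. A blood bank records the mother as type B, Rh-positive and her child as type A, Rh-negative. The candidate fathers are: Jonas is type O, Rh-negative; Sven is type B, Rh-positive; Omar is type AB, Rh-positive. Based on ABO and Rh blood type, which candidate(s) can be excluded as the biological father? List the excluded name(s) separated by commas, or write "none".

Jonas, Sven

A candidate is excluded only if no genotype consistent with his phenotype could produce a type A, Rh-negative child with a type B, Rh-positive mother.
Jonas (type O, Rh-): no genotype consistent with that phenotype can produce a type-A Rh- child with a type-B mother.
Sven (type B, Rh+): no genotype consistent with that phenotype can produce a type-A Rh- child with a type-B mother.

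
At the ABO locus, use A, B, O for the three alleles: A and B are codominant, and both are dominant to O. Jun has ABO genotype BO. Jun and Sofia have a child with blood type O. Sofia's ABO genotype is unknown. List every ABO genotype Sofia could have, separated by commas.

For each candidate genotype of Sofia, check whether crossing it with BO can produce every observed child phenotype.
  AA → possible child types {A, AB} ✗
  AB → possible child types {A, B, AB} ✗
  AO → possible child types {O, A, B, AB} ✓
  BB → possible child types {B} ✗
  BO → possible child types {O, B} ✓
  OO → possible child types {O, B} ✓

AO, BO, OO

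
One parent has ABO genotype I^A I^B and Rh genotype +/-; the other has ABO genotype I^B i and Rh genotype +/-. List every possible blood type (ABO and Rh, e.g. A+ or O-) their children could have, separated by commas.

A+, A-, B+, B-, AB+, AB-

Gametes from I^A I^B × I^B i give offspring ABO genotypes I^A I^B, I^A i, I^B I^B, I^B i, i.e. phenotypes A, B, AB.
Rh cross +/- × +/- → phenotypes Rh+, Rh-.
Combining independently: A+, A-, B+, B-, AB+, AB-.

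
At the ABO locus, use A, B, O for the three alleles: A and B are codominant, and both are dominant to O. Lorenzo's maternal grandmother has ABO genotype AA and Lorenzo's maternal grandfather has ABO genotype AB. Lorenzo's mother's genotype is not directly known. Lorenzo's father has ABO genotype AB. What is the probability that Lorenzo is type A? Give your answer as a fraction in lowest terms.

Lorenzo's mother's ABO genotype from AA × AB: 1/2 AA, 1/2 AB.
Crossing each possibility with the father AB and summing P(type A): 1/2·1/2 + 1/2·1/4 = 3/8.

3/8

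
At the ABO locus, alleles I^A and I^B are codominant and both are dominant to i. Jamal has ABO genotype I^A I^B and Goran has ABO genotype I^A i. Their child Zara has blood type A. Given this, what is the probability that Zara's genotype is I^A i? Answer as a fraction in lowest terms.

Cross I^A I^B × I^A i → 1/4 I^A I^A, 1/4 I^A I^B, 1/4 I^A i, 1/4 I^B i.
Type-A genotypes among offspring: I^A I^A (1/4), I^A i (1/4); total 1/2.
P(I^A i | type A) = (1/4) / (1/2) = 1/2.

1/2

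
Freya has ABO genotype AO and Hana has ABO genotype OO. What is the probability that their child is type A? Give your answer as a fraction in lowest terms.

1/2

ABO cross AO × OO → offspring phenotypes: 1/2 O, 1/2 A.
So P(type A) = 1/2.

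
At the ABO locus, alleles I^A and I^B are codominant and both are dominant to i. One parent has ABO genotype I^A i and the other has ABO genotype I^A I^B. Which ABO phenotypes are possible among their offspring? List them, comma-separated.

A, B, AB

Gametes from I^A i × I^A I^B give offspring ABO genotypes I^A I^A, I^A I^B, I^A i, I^B i, i.e. phenotypes A, B, AB.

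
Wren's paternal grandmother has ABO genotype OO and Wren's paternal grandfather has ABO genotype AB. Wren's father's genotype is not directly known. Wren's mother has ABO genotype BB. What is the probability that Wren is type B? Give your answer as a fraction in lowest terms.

Wren's father's ABO genotype from OO × AB: 1/2 AO, 1/2 BO.
Crossing each possibility with the mother BB and summing P(type B): 1/2·1/2 + 1/2·1 = 3/4.

3/4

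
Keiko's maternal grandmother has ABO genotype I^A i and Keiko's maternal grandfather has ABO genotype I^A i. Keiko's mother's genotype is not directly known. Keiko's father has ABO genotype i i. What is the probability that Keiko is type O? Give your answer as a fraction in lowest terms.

1/2

Keiko's mother's ABO genotype from I^A i × I^A i: 1/4 I^A I^A, 1/2 I^A i, 1/4 i i.
Crossing each possibility with the father i i and summing P(type O): 1/4·0 + 1/2·1/2 + 1/4·1 = 1/2.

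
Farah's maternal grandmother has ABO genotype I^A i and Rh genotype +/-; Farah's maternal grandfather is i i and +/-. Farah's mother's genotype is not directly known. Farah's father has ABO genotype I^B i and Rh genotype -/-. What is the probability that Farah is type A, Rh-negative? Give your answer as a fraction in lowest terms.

1/16

Farah's mother's ABO genotype from I^A i × i i: 1/2 I^A i, 1/2 i i.
Crossing each possibility with the father I^B i and summing P(type A): 1/2·1/4 + 1/2·0 = 1/8.
Similarly for Rh via the mother's Rh distribution: P(Rh-) = 1/2.
Independent loci: 1/8 × 1/2 = 1/16.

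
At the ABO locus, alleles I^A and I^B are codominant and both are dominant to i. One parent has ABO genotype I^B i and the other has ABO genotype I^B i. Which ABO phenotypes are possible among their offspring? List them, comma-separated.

Gametes from I^B i × I^B i give offspring ABO genotypes I^B I^B, I^B i, i i, i.e. phenotypes O, B.

O, B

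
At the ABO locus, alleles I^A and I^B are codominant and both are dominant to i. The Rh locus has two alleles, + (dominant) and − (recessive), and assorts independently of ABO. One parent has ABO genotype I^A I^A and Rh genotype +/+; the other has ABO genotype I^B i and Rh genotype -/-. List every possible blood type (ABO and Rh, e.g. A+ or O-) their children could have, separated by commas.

Gametes from I^A I^A × I^B i give offspring ABO genotypes I^A I^B, I^A i, i.e. phenotypes A, AB.
Rh cross +/+ × -/- → phenotypes Rh+.
Combining independently: A+, AB+.

A+, AB+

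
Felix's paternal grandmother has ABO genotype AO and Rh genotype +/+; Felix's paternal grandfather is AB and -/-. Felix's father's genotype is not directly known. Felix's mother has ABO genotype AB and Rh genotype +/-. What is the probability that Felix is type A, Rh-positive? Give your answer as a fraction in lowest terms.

9/32

Felix's father's ABO genotype from AO × AB: 1/4 AA, 1/4 AB, 1/4 AO, 1/4 BO.
Crossing each possibility with the mother AB and summing P(type A): 1/4·1/2 + 1/4·1/4 + 1/4·1/2 + 1/4·1/4 = 3/8.
Similarly for Rh via the father's Rh distribution: P(Rh+) = 3/4.
Independent loci: 3/8 × 3/4 = 9/32.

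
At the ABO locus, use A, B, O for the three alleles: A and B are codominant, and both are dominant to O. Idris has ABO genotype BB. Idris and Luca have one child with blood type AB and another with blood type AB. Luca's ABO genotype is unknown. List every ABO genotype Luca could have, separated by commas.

For each candidate genotype of Luca, check whether crossing it with BB can produce every observed child phenotype.
  AA → possible child types {AB} ✓
  AB → possible child types {B, AB} ✓
  AO → possible child types {B, AB} ✓
  BB → possible child types {B} ✗
  BO → possible child types {B} ✗
  OO → possible child types {B} ✗

AA, AB, AO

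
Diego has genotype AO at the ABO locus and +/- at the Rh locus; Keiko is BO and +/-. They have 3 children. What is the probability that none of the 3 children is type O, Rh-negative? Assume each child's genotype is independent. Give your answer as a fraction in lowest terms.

3375/4096

ABO cross AO × BO → 1/4 O, 1/4 A, 1/4 B, 1/4 AB.
Rh cross +/- × +/- → 3/4 Rh+, 1/4 Rh-; so P(type O, Rh-negative) = 1/4 × 1/4 = 1/16 per child.
P(not type O, Rh-negative) = 15/16 for one child; (15/16)^3 = 3375/4096.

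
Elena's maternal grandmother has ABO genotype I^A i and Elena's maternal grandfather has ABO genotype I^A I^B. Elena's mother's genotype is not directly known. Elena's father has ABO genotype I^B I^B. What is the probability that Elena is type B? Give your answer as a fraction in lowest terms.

Elena's mother's ABO genotype from I^A i × I^A I^B: 1/4 I^A I^A, 1/4 I^A I^B, 1/4 I^A i, 1/4 I^B i.
Crossing each possibility with the father I^B I^B and summing P(type B): 1/4·0 + 1/4·1/2 + 1/4·1/2 + 1/4·1 = 1/2.

1/2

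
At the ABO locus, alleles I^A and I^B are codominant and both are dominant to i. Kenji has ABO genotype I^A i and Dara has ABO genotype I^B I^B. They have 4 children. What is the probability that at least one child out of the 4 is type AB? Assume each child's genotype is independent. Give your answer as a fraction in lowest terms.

15/16

ABO cross I^A i × I^B I^B → 1/2 B, 1/2 AB.
So P(type AB) = 1/2 per child.
P(none) = (1/2)^4 = 1/16; P(at least one) = 1 − 1/16 = 15/16.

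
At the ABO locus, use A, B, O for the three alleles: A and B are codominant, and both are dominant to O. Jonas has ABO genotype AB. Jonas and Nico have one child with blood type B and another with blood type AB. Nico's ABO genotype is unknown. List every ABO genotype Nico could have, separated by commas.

AB, AO, BB, BO

For each candidate genotype of Nico, check whether crossing it with AB can produce every observed child phenotype.
  AA → possible child types {A, AB} ✗
  AB → possible child types {A, B, AB} ✓
  AO → possible child types {A, B, AB} ✓
  BB → possible child types {B, AB} ✓
  BO → possible child types {A, B, AB} ✓
  OO → possible child types {A, B} ✗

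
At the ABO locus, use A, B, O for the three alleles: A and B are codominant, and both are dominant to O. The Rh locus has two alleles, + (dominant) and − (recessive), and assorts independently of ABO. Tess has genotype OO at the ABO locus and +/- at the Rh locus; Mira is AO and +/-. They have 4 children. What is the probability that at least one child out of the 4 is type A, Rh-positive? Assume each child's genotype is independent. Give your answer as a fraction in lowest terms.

3471/4096

ABO cross OO × AO → 1/2 O, 1/2 A.
Rh cross +/- × +/- → 3/4 Rh+, 1/4 Rh-; so P(type A, Rh-positive) = 1/2 × 3/4 = 3/8 per child.
P(none) = (5/8)^4 = 625/4096; P(at least one) = 1 − 625/4096 = 3471/4096.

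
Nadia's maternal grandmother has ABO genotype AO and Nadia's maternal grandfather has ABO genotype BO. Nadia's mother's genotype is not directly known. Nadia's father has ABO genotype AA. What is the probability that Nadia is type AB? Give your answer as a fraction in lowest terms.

1/4

Nadia's mother's ABO genotype from AO × BO: 1/4 AB, 1/4 AO, 1/4 BO, 1/4 OO.
Crossing each possibility with the father AA and summing P(type AB): 1/4·1/2 + 1/4·0 + 1/4·1/2 + 1/4·0 = 1/4.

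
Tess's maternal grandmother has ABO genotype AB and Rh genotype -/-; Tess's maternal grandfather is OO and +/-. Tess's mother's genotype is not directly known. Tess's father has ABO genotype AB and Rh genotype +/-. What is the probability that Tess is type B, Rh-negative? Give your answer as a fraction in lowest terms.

Tess's mother's ABO genotype from AB × OO: 1/2 AO, 1/2 BO.
Crossing each possibility with the father AB and summing P(type B): 1/2·1/4 + 1/2·1/2 = 3/8.
Similarly for Rh via the mother's Rh distribution: P(Rh-) = 3/8.
Independent loci: 3/8 × 3/8 = 9/64.

9/64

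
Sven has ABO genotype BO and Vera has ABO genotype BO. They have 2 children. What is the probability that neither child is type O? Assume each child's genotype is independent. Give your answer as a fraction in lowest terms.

ABO cross BO × BO → 1/4 O, 3/4 B.
So P(type O) = 1/4 per child.
P(not type O) = 3/4 for one child; (3/4)^2 = 9/16.

9/16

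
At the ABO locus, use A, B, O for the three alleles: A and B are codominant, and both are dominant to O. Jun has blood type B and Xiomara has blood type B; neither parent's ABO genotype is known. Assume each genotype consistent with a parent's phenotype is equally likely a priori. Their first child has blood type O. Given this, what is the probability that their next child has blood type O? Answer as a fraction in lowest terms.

Possible genotypes: Jun ∈ {BB, BO}; Xiomara ∈ {BB, BO}.
Weight each parental genotype pair by prior × P(type-O child):
  BO × BO: posterior weight 1; P(next child type O) = 1/4.
Weighted sum = 1/4.

1/4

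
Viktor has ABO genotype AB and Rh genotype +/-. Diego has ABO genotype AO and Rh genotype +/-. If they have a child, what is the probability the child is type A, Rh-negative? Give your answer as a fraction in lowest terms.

1/8

ABO cross AB × AO → offspring phenotypes: 1/2 A, 1/4 B, 1/4 AB.
Rh cross +/- × +/- → 3/4 Rh+, 1/4 Rh-.
Independent loci: P(type A, Rh-negative) = 1/2 × 1/4 = 1/8.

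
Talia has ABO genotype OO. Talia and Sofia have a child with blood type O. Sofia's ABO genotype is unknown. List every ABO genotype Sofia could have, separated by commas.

For each candidate genotype of Sofia, check whether crossing it with OO can produce every observed child phenotype.
  AA → possible child types {A} ✗
  AB → possible child types {A, B} ✗
  AO → possible child types {O, A} ✓
  BB → possible child types {B} ✗
  BO → possible child types {O, B} ✓
  OO → possible child types {O} ✓

AO, BO, OO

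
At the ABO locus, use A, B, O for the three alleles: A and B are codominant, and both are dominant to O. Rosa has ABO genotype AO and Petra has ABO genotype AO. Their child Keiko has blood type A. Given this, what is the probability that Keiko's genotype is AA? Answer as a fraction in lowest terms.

Cross AO × AO → 1/4 AA, 1/2 AO, 1/4 OO.
Type-A genotypes among offspring: AA (1/4), AO (1/2); total 3/4.
P(AA | type A) = (1/4) / (3/4) = 1/3.

1/3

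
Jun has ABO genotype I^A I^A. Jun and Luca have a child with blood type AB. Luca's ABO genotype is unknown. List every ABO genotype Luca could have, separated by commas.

I^A I^B, I^B I^B, I^B i

For each candidate genotype of Luca, check whether crossing it with I^A I^A can produce every observed child phenotype.
  I^A I^A → possible child types {A} ✗
  I^A I^B → possible child types {A, AB} ✓
  I^A i → possible child types {A} ✗
  I^B I^B → possible child types {AB} ✓
  I^B i → possible child types {A, AB} ✓
  i i → possible child types {A} ✗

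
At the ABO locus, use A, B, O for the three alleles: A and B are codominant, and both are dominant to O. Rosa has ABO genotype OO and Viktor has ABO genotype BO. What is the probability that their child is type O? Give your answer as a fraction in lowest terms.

ABO cross OO × BO → offspring phenotypes: 1/2 O, 1/2 B.
So P(type O) = 1/2.

1/2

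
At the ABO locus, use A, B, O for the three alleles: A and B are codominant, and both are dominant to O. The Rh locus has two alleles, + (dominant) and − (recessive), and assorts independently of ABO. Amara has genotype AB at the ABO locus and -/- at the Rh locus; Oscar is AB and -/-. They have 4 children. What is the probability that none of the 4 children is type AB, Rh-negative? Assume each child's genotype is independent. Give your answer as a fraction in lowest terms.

1/16

ABO cross AB × AB → 1/4 A, 1/4 B, 1/2 AB.
Rh cross -/- × -/- → 1 Rh-; so P(type AB, Rh-negative) = 1/2 × 1 = 1/2 per child.
P(not type AB, Rh-negative) = 1/2 for one child; (1/2)^4 = 1/16.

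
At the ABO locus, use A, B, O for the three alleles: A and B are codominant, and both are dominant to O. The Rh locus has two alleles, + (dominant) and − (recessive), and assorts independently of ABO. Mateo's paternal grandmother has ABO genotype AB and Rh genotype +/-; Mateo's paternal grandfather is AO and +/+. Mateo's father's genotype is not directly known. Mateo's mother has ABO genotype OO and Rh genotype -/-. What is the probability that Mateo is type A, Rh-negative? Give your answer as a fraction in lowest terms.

Mateo's father's ABO genotype from AB × AO: 1/4 AA, 1/4 AB, 1/4 AO, 1/4 BO.
Crossing each possibility with the mother OO and summing P(type A): 1/4·1 + 1/4·1/2 + 1/4·1/2 + 1/4·0 = 1/2.
Similarly for Rh via the father's Rh distribution: P(Rh-) = 1/4.
Independent loci: 1/2 × 1/4 = 1/8.

1/8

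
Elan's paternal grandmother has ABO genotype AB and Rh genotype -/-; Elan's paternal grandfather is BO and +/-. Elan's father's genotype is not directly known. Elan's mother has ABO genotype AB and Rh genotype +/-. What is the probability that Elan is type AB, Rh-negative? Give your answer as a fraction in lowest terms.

Elan's father's ABO genotype from AB × BO: 1/4 AB, 1/4 AO, 1/4 BB, 1/4 BO.
Crossing each possibility with the mother AB and summing P(type AB): 1/4·1/2 + 1/4·1/4 + 1/4·1/2 + 1/4·1/4 = 3/8.
Similarly for Rh via the father's Rh distribution: P(Rh-) = 3/8.
Independent loci: 3/8 × 3/8 = 9/64.

9/64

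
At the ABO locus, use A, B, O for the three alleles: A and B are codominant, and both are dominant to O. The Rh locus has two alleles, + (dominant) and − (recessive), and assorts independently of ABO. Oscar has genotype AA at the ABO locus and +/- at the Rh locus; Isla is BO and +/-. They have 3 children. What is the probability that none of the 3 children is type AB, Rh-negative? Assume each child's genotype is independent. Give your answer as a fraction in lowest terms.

343/512

ABO cross AA × BO → 1/2 A, 1/2 AB.
Rh cross +/- × +/- → 3/4 Rh+, 1/4 Rh-; so P(type AB, Rh-negative) = 1/2 × 1/4 = 1/8 per child.
P(not type AB, Rh-negative) = 7/8 for one child; (7/8)^3 = 343/512.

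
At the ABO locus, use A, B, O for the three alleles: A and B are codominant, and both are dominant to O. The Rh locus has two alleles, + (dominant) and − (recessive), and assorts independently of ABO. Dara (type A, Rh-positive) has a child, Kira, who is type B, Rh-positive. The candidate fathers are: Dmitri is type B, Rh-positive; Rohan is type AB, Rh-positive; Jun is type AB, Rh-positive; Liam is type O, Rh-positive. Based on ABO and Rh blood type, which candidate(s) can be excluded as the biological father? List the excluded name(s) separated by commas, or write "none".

A candidate is excluded only if no genotype consistent with his phenotype could produce a type B, Rh-positive child with a type A, Rh-positive mother.
Liam (type O, Rh+): no genotype consistent with that phenotype can produce a type-B Rh+ child with a type-A mother.

Liam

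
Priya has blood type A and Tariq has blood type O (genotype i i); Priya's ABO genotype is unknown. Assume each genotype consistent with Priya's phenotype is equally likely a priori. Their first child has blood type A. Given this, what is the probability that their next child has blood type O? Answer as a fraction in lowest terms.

Possible genotypes: Priya ∈ {I^A I^A, I^A i}; Tariq ∈ {i i}.
Weight each parental genotype pair by prior × P(type-A child):
  I^A I^A × i i: posterior weight 2/3; P(next child type O) = 0.
  I^A i × i i: posterior weight 1/3; P(next child type O) = 1/2.
Weighted sum = 1/6.

1/6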